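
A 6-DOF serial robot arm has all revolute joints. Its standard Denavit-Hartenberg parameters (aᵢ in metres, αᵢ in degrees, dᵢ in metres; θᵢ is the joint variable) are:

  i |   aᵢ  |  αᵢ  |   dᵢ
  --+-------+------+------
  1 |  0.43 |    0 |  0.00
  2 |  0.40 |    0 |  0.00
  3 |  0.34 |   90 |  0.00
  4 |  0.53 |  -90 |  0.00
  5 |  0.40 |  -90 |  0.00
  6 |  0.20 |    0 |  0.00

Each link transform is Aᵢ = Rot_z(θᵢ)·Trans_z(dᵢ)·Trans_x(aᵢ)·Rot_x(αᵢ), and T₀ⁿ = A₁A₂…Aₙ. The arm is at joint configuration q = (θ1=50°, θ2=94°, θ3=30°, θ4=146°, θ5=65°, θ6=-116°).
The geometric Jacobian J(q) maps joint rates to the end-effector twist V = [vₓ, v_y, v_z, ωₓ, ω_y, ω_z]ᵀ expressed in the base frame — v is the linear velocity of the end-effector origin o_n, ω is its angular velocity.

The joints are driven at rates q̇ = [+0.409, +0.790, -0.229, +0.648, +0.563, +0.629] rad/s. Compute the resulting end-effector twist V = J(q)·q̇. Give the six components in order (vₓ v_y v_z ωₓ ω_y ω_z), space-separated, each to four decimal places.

o_n = [0.2308, 0.2507, 0.2212]
J₁: ẑ×o_n = [-0.2507, 0.2308, 0.0000], ω = ẑ
J2: z=[0.0000, 0.0000, 1.0000] o=[0.2764, 0.3294, 0.0000] → [0.0787, -0.0456, 0.0000, 0.0000, 0.0000, 1.0000]
J3: z=[0.0000, 0.0000, 1.0000] o=[-0.0472, 0.5645, 0.0000] → [0.3138, 0.2781, -0.0000, 0.0000, 0.0000, 1.0000]
J4: z=[0.1045, 0.9945, 0.0000] o=[-0.3853, 0.6001, 0.0000] → [0.2199, -0.0231, -0.6493, 0.1045, 0.9945, 0.0000]
J5: z=[0.5561, -0.0585, -0.8290] o=[0.0516, 0.5541, 0.2964] → [-0.2472, -0.1067, -0.1583, 0.5561, -0.0585, -0.8290]
J6: z=[-0.7914, -0.3418, -0.5068] o=[0.1531, 0.1789, 0.3909] → [0.0944, -0.1737, -0.0302, -0.7914, -0.3418, -0.5068]
V = J·q̇ = [-0.0495, -0.1896, -0.5289, -0.1170, 0.3966, 0.1845]

-0.0495 -0.1896 -0.5289 -0.1170 0.3966 0.1845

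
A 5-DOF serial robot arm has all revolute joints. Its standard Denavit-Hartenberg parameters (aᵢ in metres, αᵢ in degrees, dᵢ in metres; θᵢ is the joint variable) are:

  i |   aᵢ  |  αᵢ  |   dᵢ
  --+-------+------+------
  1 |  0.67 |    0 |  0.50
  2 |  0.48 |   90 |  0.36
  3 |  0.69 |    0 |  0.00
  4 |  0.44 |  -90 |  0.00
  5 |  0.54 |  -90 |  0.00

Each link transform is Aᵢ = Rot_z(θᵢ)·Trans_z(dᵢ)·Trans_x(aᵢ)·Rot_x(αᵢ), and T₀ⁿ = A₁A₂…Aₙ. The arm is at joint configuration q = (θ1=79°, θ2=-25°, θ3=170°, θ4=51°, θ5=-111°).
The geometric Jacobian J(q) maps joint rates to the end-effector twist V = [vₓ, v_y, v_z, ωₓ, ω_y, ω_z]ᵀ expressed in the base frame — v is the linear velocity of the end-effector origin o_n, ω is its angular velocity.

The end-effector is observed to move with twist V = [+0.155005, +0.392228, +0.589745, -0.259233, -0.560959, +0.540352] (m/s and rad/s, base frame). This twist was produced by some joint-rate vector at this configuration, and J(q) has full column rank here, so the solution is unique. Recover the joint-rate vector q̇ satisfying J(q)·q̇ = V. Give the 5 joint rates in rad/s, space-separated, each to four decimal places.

-0.2210 0.0640 -0.4510 0.5710 -0.9240

o_n = [0.3091, 0.0495, 0.8181]
J₁: ẑ×o_n = [-0.0495, 0.3091, 0.0000], ω = ẑ
J2: z=[0.0000, 0.0000, 1.0000] o=[0.1278, 0.6577, 0.5000] → [0.6082, 0.1812, -0.0000, 0.0000, 0.0000, 1.0000]
J3: z=[0.8090, -0.5878, 0.0000] o=[0.4100, 1.0460, 0.8600] → [0.0246, 0.0339, -0.8655, 0.8090, -0.5878, 0.0000]
J4: z=[0.8090, -0.5878, 0.0000] o=[0.0106, 0.4963, 0.9798] → [0.0950, 0.1308, -0.1860, 0.8090, -0.5878, 0.0000]
J5: z=[0.3856, 0.5308, -0.7547] o=[-0.1846, 0.2276, 0.6912] → [-0.0671, -0.4216, -0.3307, 0.3856, 0.5308, -0.7547]
q̇ = J⁺·V = [-0.2210, 0.0640, -0.4510, 0.5710, -0.9240]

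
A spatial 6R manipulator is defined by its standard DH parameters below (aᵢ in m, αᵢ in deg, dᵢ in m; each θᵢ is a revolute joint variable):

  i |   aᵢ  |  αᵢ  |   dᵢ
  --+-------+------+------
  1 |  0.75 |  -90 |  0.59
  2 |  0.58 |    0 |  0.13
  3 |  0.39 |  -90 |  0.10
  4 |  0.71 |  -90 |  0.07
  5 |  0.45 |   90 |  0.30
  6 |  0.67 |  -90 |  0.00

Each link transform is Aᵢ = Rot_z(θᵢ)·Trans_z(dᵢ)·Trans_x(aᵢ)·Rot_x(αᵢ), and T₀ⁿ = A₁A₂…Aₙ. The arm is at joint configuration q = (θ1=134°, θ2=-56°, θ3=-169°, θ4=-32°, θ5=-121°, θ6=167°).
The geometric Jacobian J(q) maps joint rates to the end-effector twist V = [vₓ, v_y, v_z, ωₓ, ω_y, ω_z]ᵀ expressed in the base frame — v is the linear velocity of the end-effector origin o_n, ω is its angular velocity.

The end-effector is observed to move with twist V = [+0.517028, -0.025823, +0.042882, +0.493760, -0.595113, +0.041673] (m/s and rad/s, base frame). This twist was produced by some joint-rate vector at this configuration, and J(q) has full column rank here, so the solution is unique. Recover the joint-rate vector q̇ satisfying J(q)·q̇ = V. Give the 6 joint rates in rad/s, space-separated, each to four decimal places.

0.3500 -0.1390 0.2120 -0.0570 0.4170 -0.7460

o_n = [-0.3501, -0.0396, 0.0643]
J₁: ẑ×o_n = [0.0396, -0.3501, 0.0000], ω = ẑ
J2: z=[-0.7193, -0.6947, 0.0000] o=[-0.5210, 0.5395, 0.5900] → [0.3652, -0.3781, 0.5353, -0.7193, -0.6947, 0.0000]
J3: z=[-0.7193, -0.6947, 0.0000] o=[-0.8398, 0.6825, 1.0708] → [0.6992, -0.7240, 0.8596, -0.7193, -0.6947, 0.0000]
J4: z=[0.4912, -0.5087, 0.7071] o=[-0.7202, 0.4147, 0.7951] → [0.6929, 0.6206, -0.0349, 0.4912, -0.5087, 0.7071]
J5: z=[0.8703, 0.3196, -0.3747] o=[-0.6607, -0.1886, 0.4188] → [-0.0575, 0.1921, 0.0304, 0.8703, 0.3196, -0.3747]
J6: z=[-0.2833, 0.9473, 0.1498] o=[-0.2183, -0.1036, 0.7181] → [-0.6289, -0.2050, 0.1067, -0.2833, 0.9473, 0.1498]
q̇ = J⁺·V = [0.3500, -0.1390, 0.2120, -0.0570, 0.4170, -0.7460]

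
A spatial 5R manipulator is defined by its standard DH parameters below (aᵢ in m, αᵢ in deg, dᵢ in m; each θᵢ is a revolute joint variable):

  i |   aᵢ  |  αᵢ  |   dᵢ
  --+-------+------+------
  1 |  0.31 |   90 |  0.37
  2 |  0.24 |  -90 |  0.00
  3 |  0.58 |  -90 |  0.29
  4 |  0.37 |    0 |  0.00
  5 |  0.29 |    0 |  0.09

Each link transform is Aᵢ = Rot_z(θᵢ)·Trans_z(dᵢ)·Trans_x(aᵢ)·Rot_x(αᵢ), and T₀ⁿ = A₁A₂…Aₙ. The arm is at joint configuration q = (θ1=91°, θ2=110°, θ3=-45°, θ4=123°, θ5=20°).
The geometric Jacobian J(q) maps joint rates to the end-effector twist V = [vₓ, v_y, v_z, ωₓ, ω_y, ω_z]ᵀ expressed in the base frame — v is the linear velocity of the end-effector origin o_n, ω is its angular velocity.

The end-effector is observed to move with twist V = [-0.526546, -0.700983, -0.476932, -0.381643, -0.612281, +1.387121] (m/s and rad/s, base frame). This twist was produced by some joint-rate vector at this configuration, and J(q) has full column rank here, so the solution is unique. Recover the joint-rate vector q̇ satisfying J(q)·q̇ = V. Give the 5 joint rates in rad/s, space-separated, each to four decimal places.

0.3930 0.7490 0.2290 0.7390 0.8750

o_n = [0.0340, 0.3544, 0.8196]
J₁: ẑ×o_n = [-0.3544, 0.0340, 0.0000], ω = ẑ
J2: z=[0.9998, 0.0175, 0.0000] o=[-0.0054, 0.3100, 0.3700] → [0.0078, -0.4495, 0.0437, 0.9998, 0.0175, 0.0000]
J3: z=[0.0164, -0.9395, -0.3420] o=[-0.0040, 0.2279, 0.5955] → [-0.1672, -0.0167, 0.0378, 0.0164, -0.9395, -0.3420]
J4: z=[-0.7028, -0.2541, 0.6645] o=[0.4133, -0.1777, 0.8817] → [-0.3377, -0.2957, -0.4703, -0.7028, -0.2541, 0.6645]
J5: z=[-0.7028, -0.2541, 0.6645] o=[0.2649, 0.1601, 0.8540] → [-0.1203, -0.1776, -0.1952, -0.7028, -0.2541, 0.6645]
q̇ = J⁺·V = [0.3930, 0.7490, 0.2290, 0.7390, 0.8750]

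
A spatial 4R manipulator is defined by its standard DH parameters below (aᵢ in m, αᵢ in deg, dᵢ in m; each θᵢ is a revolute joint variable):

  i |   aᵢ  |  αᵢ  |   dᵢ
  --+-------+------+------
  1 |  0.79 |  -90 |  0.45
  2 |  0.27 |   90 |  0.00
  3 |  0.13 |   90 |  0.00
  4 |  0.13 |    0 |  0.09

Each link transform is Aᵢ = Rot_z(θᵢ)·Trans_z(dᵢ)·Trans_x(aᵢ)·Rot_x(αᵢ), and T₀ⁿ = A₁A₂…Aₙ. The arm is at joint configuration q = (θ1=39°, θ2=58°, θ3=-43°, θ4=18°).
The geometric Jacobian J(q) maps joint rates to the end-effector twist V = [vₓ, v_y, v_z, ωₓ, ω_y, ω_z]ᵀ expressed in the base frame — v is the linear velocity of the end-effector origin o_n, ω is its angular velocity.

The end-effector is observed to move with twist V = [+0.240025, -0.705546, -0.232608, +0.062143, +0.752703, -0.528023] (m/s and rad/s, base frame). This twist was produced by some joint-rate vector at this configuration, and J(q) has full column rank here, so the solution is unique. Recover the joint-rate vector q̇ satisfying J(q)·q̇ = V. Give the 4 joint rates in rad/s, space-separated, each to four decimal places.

o_n = [0.9530, 0.4645, 0.1371]
J₁: ẑ×o_n = [-0.4645, 0.9530, 0.0000], ω = ẑ
J2: z=[-0.6293, 0.7771, 0.0000] o=[0.6139, 0.4972, 0.4500] → [-0.2432, -0.1969, -0.2429, -0.6293, 0.7771, 0.0000]
J3: z=[0.6591, 0.5337, 0.5299] o=[0.7251, 0.5872, 0.2210] → [0.0202, 0.1761, -0.2025, 0.6591, 0.5337, 0.5299]
J4: z=[0.1794, -0.7958, 0.5784] o=[0.8201, 0.5500, 0.1404] → [0.0521, 0.0775, 0.0904, 0.1794, -0.7958, 0.5784]
q̇ = J⁺·V = [-0.7400, 0.4420, 0.5550, -0.1420]

-0.7400 0.4420 0.5550 -0.1420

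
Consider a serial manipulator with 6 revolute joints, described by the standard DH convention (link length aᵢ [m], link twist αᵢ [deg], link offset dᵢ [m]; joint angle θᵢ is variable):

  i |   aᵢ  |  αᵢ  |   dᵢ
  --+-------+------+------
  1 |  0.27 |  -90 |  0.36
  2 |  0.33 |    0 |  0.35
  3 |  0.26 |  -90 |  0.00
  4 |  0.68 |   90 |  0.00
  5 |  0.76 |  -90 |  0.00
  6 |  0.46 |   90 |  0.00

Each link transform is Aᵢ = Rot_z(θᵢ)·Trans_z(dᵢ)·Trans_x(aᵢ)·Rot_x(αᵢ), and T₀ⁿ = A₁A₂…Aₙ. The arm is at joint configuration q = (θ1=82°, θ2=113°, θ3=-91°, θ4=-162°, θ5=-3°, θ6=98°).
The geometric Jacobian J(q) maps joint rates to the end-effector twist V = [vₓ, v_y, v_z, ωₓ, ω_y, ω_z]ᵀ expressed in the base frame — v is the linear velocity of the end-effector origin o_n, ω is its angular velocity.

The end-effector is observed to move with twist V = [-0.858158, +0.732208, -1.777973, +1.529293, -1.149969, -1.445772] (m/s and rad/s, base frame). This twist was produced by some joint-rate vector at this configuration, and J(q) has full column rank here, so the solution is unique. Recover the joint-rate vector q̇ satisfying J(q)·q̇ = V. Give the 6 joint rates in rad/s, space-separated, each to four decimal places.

o_n = [-1.2919, -0.5114, 0.4298]
J₁: ẑ×o_n = [0.5114, -1.2919, 0.0000], ω = ẑ
J2: z=[-0.9903, 0.1392, 0.0000] o=[0.0376, 0.2674, 0.3600] → [0.0097, 0.0691, 0.9562, -0.9903, 0.1392, 0.0000]
J3: z=[-0.9903, 0.1392, 0.0000] o=[-0.3270, 0.1884, 0.0562] → [0.0520, 0.3699, 0.8273, -0.9903, 0.1392, 0.0000]
J4: z=[-0.0521, -0.3710, -0.9272] o=[-0.2934, 0.4271, -0.0412] → [-1.0449, 0.9503, -0.3215, -0.0521, -0.3710, -0.9272]
J5: z=[0.9019, -0.4161, 0.1158] o=[-0.5850, -0.1374, 0.2011] → [-0.0519, -0.2881, -0.6314, 0.9019, -0.4161, 0.1158]
J6: z=[-0.0745, -0.4139, -0.9073] o=[-0.9083, -0.7528, 0.5084] → [0.2515, 0.3422, -0.1768, -0.0745, -0.4139, -0.9073]
q̇ = J⁺·V = [0.0330, -0.5750, -0.2910, 0.9580, 0.8630, 0.7610]

0.0330 -0.5750 -0.2910 0.9580 0.8630 0.7610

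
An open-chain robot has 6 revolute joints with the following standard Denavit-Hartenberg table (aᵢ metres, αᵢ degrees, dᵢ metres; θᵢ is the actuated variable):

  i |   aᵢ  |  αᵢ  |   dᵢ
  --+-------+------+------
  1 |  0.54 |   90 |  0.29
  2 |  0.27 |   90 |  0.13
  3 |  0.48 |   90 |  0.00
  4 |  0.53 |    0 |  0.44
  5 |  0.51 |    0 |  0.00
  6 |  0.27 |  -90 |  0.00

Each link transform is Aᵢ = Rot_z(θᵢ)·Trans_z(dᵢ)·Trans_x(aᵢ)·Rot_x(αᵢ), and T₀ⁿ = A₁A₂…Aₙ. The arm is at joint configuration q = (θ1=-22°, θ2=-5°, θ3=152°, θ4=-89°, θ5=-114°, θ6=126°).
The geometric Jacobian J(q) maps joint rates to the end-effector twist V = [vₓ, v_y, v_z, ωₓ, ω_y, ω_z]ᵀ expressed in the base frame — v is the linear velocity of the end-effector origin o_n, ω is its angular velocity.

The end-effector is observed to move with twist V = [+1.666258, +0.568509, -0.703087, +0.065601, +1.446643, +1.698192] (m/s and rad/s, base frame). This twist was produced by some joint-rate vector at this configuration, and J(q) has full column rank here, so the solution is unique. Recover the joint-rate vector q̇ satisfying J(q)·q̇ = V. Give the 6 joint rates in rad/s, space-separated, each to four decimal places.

0.8410 -0.3240 -0.8120 -0.6920 -0.5260 0.0380

o_n = [0.7148, -0.8888, 0.8461]
J₁: ẑ×o_n = [0.8888, 0.7148, -0.0000], ω = ẑ
J2: z=[-0.3746, -0.9272, 0.0000] o=[0.5007, -0.2023, 0.2900] → [-0.5156, 0.2083, 0.4557, -0.3746, -0.9272, 0.0000]
J3: z=[-0.0808, 0.0326, -0.9962] o=[0.7014, -0.4236, 0.2665] → [-0.4445, 0.0335, 0.0372, -0.0808, 0.0326, -0.9962]
J4: z=[0.1029, -0.9939, -0.0409] o=[0.2255, -0.4744, 0.3034] → [-0.5563, -0.0759, 0.4436, 0.1029, -0.9939, -0.0409]
J5: z=[0.1029, -0.9939, -0.0409] o=[0.3044, -0.9299, 0.8140] → [-0.0302, -0.0201, 0.4121, 0.1029, -0.9939, -0.0409]
J6: z=[0.1029, -0.9939, -0.0409] o=[0.7537, -0.8738, 0.5794] → [-0.2657, -0.0258, -0.0403, 0.1029, -0.9939, -0.0409]
q̇ = J⁺·V = [0.8410, -0.3240, -0.8120, -0.6920, -0.5260, 0.0380]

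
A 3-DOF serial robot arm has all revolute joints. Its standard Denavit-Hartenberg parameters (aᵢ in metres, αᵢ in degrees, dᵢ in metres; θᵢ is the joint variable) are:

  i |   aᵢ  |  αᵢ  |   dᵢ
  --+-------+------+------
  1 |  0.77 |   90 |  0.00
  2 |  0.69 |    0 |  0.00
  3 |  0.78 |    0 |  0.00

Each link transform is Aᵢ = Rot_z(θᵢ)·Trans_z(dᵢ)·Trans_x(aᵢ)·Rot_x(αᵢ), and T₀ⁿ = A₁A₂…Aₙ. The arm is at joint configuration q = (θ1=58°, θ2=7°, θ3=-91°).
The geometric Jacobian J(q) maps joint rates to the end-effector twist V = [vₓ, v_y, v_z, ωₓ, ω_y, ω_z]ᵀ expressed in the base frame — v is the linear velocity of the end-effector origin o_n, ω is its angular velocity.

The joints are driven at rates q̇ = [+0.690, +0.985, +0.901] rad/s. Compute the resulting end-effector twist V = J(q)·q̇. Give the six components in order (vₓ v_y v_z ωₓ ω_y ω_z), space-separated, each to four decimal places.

-0.1676 1.7322 0.8284 1.5994 -0.9994 0.6900

o_n = [0.8142, 1.3029, -0.6916]
J₁: ẑ×o_n = [-1.3029, 0.8142, 0.0000], ω = ẑ
J2: z=[0.8480, -0.5299, 0.0000] o=[0.4080, 0.6530, 0.0000] → [0.3665, 0.5865, 0.7664, 0.8480, -0.5299, 0.0000]
J3: z=[0.8480, -0.5299, 0.0000] o=[0.7710, 1.2338, 0.0841] → [0.4111, 0.6579, 0.0815, 0.8480, -0.5299, 0.0000]
V = J·q̇ = [-0.1676, 1.7322, 0.8284, 1.5994, -0.9994, 0.6900]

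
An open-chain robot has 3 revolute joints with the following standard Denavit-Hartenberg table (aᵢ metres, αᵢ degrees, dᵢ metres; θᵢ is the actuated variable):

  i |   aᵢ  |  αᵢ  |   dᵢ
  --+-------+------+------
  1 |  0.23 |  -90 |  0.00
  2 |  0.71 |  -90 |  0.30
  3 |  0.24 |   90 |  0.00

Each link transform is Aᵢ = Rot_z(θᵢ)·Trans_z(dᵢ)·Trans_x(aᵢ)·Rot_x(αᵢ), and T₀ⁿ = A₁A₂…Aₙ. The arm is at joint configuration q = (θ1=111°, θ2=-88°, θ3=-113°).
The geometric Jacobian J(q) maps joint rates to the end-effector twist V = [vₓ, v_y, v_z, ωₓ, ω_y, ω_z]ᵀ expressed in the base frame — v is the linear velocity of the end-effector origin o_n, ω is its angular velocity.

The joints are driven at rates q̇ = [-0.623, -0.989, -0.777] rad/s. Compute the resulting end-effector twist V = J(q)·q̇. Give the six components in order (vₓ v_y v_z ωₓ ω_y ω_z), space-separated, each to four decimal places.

0.3184 -0.1890 -0.1503 1.2016 -0.3705 -0.5959

o_n = [-0.5765, 0.0481, 0.6158]
J₁: ẑ×o_n = [-0.0481, -0.5765, 0.0000], ω = ẑ
J2: z=[-0.9336, -0.3584, 0.0000] o=[-0.0824, 0.2147, 0.0000] → [-0.2207, 0.5749, -0.0215, -0.9336, -0.3584, 0.0000]
J3: z=[-0.3581, 0.9330, -0.0349] o=[-0.3714, 0.1303, 0.7096] → [-0.0903, -0.0264, 0.2208, -0.3581, 0.9330, -0.0349]
V = J·q̇ = [0.3184, -0.1890, -0.1503, 1.2016, -0.3705, -0.5959]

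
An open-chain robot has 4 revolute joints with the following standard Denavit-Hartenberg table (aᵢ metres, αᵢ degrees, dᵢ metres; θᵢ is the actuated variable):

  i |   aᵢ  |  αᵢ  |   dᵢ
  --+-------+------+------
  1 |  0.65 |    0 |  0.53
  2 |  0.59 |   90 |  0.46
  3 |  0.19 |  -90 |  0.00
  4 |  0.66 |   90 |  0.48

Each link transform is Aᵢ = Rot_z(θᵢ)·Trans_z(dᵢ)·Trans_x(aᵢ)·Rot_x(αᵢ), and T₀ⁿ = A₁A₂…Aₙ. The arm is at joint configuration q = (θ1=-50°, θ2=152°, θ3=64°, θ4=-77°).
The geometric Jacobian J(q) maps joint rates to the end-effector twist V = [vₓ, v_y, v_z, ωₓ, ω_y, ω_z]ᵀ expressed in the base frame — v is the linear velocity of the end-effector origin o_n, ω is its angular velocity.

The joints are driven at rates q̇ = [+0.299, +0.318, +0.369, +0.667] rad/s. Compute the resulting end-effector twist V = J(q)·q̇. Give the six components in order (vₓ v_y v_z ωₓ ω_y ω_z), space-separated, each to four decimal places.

o_n = [0.9830, -0.0640, 1.5046]
J₁: ẑ×o_n = [0.0640, 0.9830, -0.0000], ω = ẑ
J2: z=[0.0000, 0.0000, 1.0000] o=[0.4178, -0.4979, 0.5300] → [-0.4340, 0.5652, 0.0000, 0.0000, 0.0000, 1.0000]
J3: z=[0.9781, 0.2079, 0.0000] o=[0.2951, 0.0792, 0.9900] → [0.1070, -0.5034, -0.2830, 0.9781, 0.2079, 0.0000]
J4: z=[0.1869, -0.8792, 0.4384] o=[0.2778, 0.1606, 1.1608] → [-0.2038, 0.2449, 0.5780, 0.1869, -0.8792, 0.4384]
V = J·q̇ = [-0.2153, 0.4512, 0.2811, 0.4856, -0.5097, 0.9094]

-0.2153 0.4512 0.2811 0.4856 -0.5097 0.9094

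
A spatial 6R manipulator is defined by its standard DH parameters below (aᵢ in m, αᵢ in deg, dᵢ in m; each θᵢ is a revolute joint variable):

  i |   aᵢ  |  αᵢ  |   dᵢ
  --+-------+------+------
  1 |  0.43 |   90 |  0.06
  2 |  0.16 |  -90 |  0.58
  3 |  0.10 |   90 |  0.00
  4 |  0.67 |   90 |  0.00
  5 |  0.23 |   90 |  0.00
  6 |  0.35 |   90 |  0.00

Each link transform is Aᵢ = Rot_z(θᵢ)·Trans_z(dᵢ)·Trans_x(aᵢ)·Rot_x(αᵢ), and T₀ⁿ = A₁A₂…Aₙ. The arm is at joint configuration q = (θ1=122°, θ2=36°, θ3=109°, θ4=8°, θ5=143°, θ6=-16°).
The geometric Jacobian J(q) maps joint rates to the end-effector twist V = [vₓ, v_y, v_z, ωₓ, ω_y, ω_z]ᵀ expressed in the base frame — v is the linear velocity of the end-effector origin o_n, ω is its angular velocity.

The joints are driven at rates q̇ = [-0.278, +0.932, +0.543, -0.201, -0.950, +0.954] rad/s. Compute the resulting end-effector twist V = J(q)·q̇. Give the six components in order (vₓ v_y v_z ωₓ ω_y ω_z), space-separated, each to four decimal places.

-0.3068 -0.2540 0.0410 0.6062 -0.3345 1.2153

o_n = [-0.1978, 0.6626, 0.3875]
J₁: ẑ×o_n = [-0.6626, -0.1978, 0.0000], ω = ẑ
J2: z=[0.8480, 0.5299, 0.0000] o=[-0.2279, 0.3647, 0.0600] → [0.1735, -0.2777, 0.2367, 0.8480, 0.5299, 0.0000]
J3: z=[0.3115, -0.4985, 0.8090] o=[0.1954, 0.7818, 0.1540] → [-0.0199, -0.3908, -0.2331, 0.3115, -0.4985, 0.8090]
J4: z=[-0.6815, 0.4762, 0.5558] o=[0.1292, 0.7093, 0.1349] → [0.1463, -0.0096, 0.1876, -0.6815, 0.4762, 0.5558]
J5: z=[-0.4006, 0.3928, -0.8278] o=[-0.2812, 0.1822, 0.0834] → [0.5171, 0.0528, -0.2252, -0.4006, 0.3928, -0.8278]
J6: z=[-0.9128, -0.0932, 0.3976] o=[-0.2630, 0.3927, 0.1744] → [-0.1272, 0.2204, -0.2403, -0.9128, -0.0932, 0.3976]
V = J·q̇ = [-0.3068, -0.2540, 0.0410, 0.6062, -0.3345, 1.2153]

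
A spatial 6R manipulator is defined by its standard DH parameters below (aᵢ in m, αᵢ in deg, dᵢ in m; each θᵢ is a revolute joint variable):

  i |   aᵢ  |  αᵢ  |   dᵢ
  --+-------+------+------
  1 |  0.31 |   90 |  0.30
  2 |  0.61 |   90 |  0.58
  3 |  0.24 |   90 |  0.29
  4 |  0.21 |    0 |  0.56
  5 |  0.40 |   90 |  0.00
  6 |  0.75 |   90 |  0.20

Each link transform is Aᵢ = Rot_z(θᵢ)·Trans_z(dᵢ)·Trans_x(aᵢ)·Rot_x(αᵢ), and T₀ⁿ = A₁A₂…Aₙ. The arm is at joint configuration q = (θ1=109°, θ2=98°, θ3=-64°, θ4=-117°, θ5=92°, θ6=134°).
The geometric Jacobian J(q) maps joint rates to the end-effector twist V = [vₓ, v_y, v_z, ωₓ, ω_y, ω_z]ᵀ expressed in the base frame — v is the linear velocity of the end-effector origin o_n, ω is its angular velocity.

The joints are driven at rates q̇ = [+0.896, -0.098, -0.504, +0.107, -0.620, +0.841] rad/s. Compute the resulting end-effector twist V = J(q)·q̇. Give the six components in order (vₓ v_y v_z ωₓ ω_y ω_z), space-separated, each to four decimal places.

0.6444 0.6140 0.0092 0.8441 -1.0804 1.0221

o_n = [0.0245, 0.3666, -0.0998]
J₁: ẑ×o_n = [-0.3666, 0.0245, 0.0000], ω = ẑ
J2: z=[0.9455, 0.3256, 0.0000] o=[-0.1009, 0.2931, 0.3000] → [-0.1302, 0.3781, 0.0287, 0.9455, 0.3256, 0.0000]
J3: z=[-0.3224, 0.9363, 0.1392] o=[0.4751, 0.4017, 0.9041] → [-0.9351, -0.3864, 0.4332, -0.3224, 0.9363, 0.1392]
J4: z=[-0.4552, -0.0244, -0.8900] o=[0.1824, 0.5891, 1.0486] → [-0.1700, -0.3822, 0.0974, -0.4552, -0.0244, -0.8900]
J5: z=[-0.4552, -0.0244, -0.8900] o=[0.0670, 0.4336, 0.4828] → [-0.0454, -0.2274, 0.0295, -0.4552, -0.0244, -0.8900]
J6: z=[0.6430, -0.7005, -0.3096] o=[-0.1794, 0.1484, 0.6166] → [0.5695, 0.3975, 0.2832, 0.6430, -0.7005, -0.3096]
V = J·q̇ = [0.6444, 0.6140, 0.0092, 0.8441, -1.0804, 1.0221]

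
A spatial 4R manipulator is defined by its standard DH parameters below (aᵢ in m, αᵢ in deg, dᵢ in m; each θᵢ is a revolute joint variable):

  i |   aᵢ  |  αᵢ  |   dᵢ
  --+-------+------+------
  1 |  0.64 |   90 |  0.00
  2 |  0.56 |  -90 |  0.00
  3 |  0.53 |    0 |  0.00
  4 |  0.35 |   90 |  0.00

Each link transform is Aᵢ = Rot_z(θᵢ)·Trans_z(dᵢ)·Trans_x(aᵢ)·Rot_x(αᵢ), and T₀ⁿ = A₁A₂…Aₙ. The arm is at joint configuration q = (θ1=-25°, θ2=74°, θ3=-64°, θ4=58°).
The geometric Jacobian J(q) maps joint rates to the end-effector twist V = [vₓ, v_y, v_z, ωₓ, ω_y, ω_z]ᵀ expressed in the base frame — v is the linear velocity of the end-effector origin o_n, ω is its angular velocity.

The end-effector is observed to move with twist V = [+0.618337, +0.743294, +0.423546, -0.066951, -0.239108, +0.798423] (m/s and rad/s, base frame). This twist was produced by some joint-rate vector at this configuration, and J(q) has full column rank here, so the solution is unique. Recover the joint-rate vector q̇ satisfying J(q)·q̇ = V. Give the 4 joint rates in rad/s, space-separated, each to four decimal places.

o_n = [0.6481, -0.8682, 1.0962]
J₁: ẑ×o_n = [0.8682, 0.6481, -0.0000], ω = ẑ
J2: z=[-0.4226, -0.9063, 0.0000] o=[0.5800, -0.2705, 0.0000] → [-0.9935, 0.4633, 0.3143, -0.4226, -0.9063, 0.0000]
J3: z=[-0.8712, 0.4062, 0.2756] o=[0.7199, -0.3357, 0.5383] → [0.3734, 0.4663, 0.4931, -0.8712, 0.4062, 0.2756]
J4: z=[-0.8712, 0.4062, 0.2756] o=[0.5767, -0.7945, 0.7616] → [0.1562, 0.3112, 0.0352, -0.8712, 0.4062, 0.2756]
q̇ = J⁺·V = [0.8100, 0.2450, 0.7600, -0.8020]

0.8100 0.2450 0.7600 -0.8020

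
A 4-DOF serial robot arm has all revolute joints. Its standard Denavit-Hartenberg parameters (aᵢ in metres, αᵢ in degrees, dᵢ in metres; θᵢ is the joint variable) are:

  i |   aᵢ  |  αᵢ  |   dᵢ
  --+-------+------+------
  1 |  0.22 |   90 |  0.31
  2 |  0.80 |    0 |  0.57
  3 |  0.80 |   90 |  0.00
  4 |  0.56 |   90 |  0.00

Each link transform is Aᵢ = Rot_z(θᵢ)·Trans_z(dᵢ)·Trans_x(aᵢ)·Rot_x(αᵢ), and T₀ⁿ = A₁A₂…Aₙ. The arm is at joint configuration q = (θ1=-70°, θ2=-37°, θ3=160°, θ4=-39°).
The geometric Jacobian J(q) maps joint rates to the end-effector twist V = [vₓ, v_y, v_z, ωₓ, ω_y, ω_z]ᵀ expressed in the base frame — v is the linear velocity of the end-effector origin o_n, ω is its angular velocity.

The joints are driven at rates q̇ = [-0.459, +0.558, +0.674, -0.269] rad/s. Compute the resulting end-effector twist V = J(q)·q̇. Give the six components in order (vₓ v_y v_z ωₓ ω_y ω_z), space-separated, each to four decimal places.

-0.3314 1.0030 -0.5518 -1.2349 -0.2094 -0.6055

o_n = [-0.1408, -0.2494, 0.8645]
J₁: ẑ×o_n = [0.2494, -0.1408, 0.0000], ω = ẑ
J2: z=[-0.9397, -0.3420, 0.0000] o=[0.0752, -0.2067, 0.3100] → [-0.1896, 0.5210, -0.0338, -0.9397, -0.3420, 0.0000]
J3: z=[-0.9397, -0.3420, 0.0000] o=[-0.2419, -1.0021, -0.1715] → [-0.3543, 0.9735, -0.6727, -0.9397, -0.3420, 0.0000]
J4: z=[0.2868, -0.7881, 0.5446] o=[-0.3909, -0.5926, 0.4995] → [-0.4746, 0.0315, 0.2956, 0.2868, -0.7881, 0.5446]
V = J·q̇ = [-0.3314, 1.0030, -0.5518, -1.2349, -0.2094, -0.6055]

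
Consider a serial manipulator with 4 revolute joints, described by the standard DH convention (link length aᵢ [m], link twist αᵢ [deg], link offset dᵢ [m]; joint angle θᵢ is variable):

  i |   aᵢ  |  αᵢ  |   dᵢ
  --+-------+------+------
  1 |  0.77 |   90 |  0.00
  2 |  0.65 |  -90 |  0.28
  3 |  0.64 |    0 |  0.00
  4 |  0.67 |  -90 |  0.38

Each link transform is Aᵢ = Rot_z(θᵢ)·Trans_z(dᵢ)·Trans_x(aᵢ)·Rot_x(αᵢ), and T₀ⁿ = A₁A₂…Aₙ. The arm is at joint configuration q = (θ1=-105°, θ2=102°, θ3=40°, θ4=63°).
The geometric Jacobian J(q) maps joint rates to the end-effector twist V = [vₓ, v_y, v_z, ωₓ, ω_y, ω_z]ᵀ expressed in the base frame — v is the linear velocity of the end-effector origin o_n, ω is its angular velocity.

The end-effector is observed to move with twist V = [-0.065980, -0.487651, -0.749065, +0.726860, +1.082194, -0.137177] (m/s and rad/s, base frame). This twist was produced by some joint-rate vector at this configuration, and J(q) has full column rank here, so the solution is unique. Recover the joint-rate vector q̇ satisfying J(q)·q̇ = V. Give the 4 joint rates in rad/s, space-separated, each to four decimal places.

0.1250 -0.4220 0.4660 0.7950

o_n = [0.7077, -0.3890, 0.8889]
J₁: ẑ×o_n = [0.3890, 0.7077, -0.0000], ω = ẑ
J2: z=[-0.9659, 0.2588, 0.0000] o=[-0.1993, -0.7438, 0.0000] → [0.2301, 0.8586, -0.5774, -0.9659, 0.2588, 0.0000]
J3: z=[0.2532, 0.9448, -0.2079] o=[-0.4348, -0.5408, 0.6358] → [0.2707, -0.3016, -1.0410, 0.2532, 0.9448, -0.2079]
J4: z=[0.2532, 0.9448, -0.2079] o=[-0.0110, -0.5488, 1.1154] → [-0.1807, -0.0921, -0.6386, 0.2532, 0.9448, -0.2079]
q̇ = J⁺·V = [0.1250, -0.4220, 0.4660, 0.7950]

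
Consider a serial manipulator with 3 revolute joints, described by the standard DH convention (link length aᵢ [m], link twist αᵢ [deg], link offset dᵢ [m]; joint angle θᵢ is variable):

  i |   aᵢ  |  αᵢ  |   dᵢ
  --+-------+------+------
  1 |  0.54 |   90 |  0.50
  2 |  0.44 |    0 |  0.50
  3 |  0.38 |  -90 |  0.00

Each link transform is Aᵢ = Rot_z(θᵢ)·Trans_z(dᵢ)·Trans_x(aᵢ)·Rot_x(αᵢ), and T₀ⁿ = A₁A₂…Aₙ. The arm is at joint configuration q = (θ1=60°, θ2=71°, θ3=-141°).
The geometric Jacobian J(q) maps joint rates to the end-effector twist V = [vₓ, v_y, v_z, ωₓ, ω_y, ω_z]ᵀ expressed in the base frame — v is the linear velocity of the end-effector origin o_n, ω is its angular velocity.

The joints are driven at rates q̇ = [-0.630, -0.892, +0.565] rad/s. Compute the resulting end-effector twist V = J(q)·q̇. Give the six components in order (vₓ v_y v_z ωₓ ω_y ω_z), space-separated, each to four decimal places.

o_n = [0.8396, 0.4543, 0.5589]
J₁: ẑ×o_n = [-0.4543, 0.8396, 0.0000], ω = ẑ
J2: z=[0.8660, -0.5000, 0.0000] o=[0.2700, 0.4677, 0.5000] → [-0.0295, -0.0510, 0.2732, 0.8660, -0.5000, 0.0000]
J3: z=[0.8660, -0.5000, 0.0000] o=[0.7746, 0.3417, 0.9160] → [0.1785, 0.3092, 0.1300, 0.8660, -0.5000, 0.0000]
V = J·q̇ = [0.4134, -0.3087, -0.1703, -0.2832, 0.1635, -0.6300]

0.4134 -0.3087 -0.1703 -0.2832 0.1635 -0.6300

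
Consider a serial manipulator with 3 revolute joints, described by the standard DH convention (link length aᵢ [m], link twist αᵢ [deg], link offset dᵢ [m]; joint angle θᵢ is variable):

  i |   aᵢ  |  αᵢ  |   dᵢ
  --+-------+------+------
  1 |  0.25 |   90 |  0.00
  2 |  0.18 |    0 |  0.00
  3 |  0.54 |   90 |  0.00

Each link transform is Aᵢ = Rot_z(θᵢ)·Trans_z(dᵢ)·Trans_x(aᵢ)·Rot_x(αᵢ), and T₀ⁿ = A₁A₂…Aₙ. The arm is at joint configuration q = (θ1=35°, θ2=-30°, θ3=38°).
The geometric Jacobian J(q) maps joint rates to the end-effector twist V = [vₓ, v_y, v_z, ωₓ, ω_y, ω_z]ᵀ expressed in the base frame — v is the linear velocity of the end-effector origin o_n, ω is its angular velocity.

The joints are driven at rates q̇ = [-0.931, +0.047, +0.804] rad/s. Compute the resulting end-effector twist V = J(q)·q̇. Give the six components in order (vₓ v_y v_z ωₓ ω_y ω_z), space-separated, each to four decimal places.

0.4534 -0.7516 0.4624 0.4881 -0.6971 -0.9310

o_n = [0.7705, 0.5395, -0.0148]
J₁: ẑ×o_n = [-0.5395, 0.7705, 0.0000], ω = ẑ
J2: z=[0.5736, -0.8192, 0.0000] o=[0.2048, 0.1434, 0.0000] → [0.0122, 0.0085, 0.6906, 0.5736, -0.8192, 0.0000]
J3: z=[0.5736, -0.8192, 0.0000] o=[0.3325, 0.2328, -0.0900] → [-0.0616, -0.0431, 0.5347, 0.5736, -0.8192, 0.0000]
V = J·q̇ = [0.4534, -0.7516, 0.4624, 0.4881, -0.6971, -0.9310]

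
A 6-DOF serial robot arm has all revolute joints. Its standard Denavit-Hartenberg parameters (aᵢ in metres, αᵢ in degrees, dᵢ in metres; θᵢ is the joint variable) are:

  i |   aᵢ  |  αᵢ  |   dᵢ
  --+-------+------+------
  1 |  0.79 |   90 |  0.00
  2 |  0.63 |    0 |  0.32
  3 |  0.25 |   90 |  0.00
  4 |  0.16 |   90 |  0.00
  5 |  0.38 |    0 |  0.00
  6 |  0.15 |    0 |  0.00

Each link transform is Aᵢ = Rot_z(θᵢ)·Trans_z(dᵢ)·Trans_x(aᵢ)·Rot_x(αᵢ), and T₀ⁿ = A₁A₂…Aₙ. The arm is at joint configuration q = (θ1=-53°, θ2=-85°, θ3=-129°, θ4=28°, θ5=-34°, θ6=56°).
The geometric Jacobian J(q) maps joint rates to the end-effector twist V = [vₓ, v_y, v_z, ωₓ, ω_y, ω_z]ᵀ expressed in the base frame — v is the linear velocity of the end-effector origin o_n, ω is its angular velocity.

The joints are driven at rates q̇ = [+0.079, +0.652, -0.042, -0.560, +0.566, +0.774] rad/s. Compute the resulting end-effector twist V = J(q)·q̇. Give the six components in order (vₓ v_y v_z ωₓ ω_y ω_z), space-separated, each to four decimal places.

o_n = [-0.4252, -0.4465, -0.3142]
J₁: ẑ×o_n = [0.4465, -0.4252, 0.0000], ω = ẑ
J2: z=[-0.7986, -0.6018, 0.0000] o=[0.4754, -0.6309, 0.0000] → [0.1891, -0.2509, -0.6893, -0.7986, -0.6018, 0.0000]
J3: z=[-0.7986, -0.6018, 0.0000] o=[0.2529, -0.8674, -0.6276] → [-0.1886, 0.2503, -0.7442, -0.7986, -0.6018, 0.0000]
J4: z=[0.3365, -0.4466, 0.8290] o=[0.1282, -0.7018, -0.4878] → [-0.2892, -0.5172, -0.1612, 0.3365, -0.4466, 0.8290]
J5: z=[0.4709, 0.8422, 0.2625] o=[-0.0023, -0.6535, -0.4088] → [0.0254, -0.1556, 0.4536, 0.4709, 0.8422, 0.2625]
J6: z=[0.4709, 0.8422, 0.2625] o=[-0.3307, -0.4634, -0.4294] → [0.0926, -0.0791, 0.0876, 0.4709, 0.8422, 0.2625]
V = J·q̇ = [0.4145, -0.0673, -0.0033, -0.0446, 1.0115, -0.0335]

0.4145 -0.0673 -0.0033 -0.0446 1.0115 -0.0335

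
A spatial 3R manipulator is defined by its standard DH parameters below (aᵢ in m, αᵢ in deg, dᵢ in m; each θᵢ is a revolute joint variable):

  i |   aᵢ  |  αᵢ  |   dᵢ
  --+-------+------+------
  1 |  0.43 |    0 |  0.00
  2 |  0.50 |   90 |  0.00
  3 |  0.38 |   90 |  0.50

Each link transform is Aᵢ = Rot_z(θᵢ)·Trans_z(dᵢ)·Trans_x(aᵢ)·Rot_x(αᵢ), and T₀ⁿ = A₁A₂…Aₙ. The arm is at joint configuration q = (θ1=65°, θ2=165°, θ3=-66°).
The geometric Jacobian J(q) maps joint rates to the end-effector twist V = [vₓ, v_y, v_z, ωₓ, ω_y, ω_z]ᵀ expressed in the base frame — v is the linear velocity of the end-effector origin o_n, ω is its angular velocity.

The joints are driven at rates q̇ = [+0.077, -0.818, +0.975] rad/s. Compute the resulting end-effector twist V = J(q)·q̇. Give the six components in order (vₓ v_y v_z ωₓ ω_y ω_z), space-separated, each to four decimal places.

-0.3810 0.3503 0.1507 -0.7469 0.6267 -0.7410

o_n = [-0.6220, 0.2097, -0.3471]
J₁: ẑ×o_n = [-0.2097, -0.6220, 0.0000], ω = ẑ
J2: z=[0.0000, 0.0000, 1.0000] o=[0.1817, 0.3897, 0.0000] → [0.1800, -0.8038, 0.0000, 0.0000, 0.0000, 1.0000]
J3: z=[-0.7660, 0.6428, 0.0000] o=[-0.1397, 0.0067, 0.0000] → [-0.2231, -0.2659, 0.1546, -0.7660, 0.6428, 0.0000]
V = J·q̇ = [-0.3810, 0.3503, 0.1507, -0.7469, 0.6267, -0.7410]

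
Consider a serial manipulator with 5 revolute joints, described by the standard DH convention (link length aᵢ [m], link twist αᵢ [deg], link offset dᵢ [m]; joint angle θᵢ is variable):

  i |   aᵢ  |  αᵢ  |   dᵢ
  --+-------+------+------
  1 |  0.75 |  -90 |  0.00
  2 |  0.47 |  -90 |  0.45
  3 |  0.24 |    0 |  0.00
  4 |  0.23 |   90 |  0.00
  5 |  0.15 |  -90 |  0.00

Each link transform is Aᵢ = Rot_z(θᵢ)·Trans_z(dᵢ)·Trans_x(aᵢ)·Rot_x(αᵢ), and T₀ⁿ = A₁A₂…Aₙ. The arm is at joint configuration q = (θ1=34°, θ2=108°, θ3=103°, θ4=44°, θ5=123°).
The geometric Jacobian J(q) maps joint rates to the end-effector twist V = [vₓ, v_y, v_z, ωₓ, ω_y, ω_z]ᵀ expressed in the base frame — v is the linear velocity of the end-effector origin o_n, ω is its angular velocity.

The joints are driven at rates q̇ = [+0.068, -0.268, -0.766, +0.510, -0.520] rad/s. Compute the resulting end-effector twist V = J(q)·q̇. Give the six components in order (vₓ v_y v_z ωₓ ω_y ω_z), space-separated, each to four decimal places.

0.0150 -0.0768 -0.1809 0.1804 0.3245 0.2582

o_n = [0.3722, 0.4143, -0.2385]
J₁: ẑ×o_n = [-0.4143, 0.3722, 0.0000], ω = ẑ
J2: z=[-0.5592, 0.8290, 0.0000] o=[0.6218, 0.4194, 0.0000] → [-0.1977, -0.1334, 0.2098, -0.5592, 0.8290, 0.0000]
J3: z=[-0.7885, -0.5318, 0.3090] o=[0.2497, 0.7112, -0.4470] → [-0.0191, 0.2022, 0.2992, -0.7885, -0.5318, 0.3090]
J4: z=[-0.7885, -0.5318, 0.3090] o=[0.3943, 0.5267, -0.3957] → [-0.0489, 0.1171, 0.0768, -0.7885, -0.5318, 0.3090]
J5: z=[0.3294, -0.7894, -0.5180] o=[0.5138, 0.4562, -0.2122] → [-0.0009, 0.0820, -0.1256, 0.3294, -0.7894, -0.5180]
V = J·q̇ = [0.0150, -0.0768, -0.1809, 0.1804, 0.3245, 0.2582]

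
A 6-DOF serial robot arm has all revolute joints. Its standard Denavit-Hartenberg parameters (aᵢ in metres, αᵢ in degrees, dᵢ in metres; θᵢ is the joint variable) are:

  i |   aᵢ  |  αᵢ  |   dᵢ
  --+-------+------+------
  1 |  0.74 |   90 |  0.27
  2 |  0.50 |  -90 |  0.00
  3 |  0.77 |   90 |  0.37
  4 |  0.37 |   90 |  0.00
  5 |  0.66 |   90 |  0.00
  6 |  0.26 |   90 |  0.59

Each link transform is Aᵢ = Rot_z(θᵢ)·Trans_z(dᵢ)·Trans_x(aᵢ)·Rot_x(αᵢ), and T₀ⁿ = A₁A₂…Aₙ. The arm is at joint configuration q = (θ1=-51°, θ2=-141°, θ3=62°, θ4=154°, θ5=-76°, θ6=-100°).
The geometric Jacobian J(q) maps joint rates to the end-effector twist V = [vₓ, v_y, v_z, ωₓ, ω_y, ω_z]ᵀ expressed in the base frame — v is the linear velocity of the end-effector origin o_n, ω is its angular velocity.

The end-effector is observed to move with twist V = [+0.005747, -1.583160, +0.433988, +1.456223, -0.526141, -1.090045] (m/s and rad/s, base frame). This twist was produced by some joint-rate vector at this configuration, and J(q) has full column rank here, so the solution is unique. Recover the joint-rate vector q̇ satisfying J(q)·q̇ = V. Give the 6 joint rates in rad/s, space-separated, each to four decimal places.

o_n = [1.1786, 0.0867, 0.0672]
J₁: ẑ×o_n = [-0.0867, 1.1786, 0.0000], ω = ẑ
J2: z=[-0.7771, -0.6293, 0.0000] o=[0.4657, -0.5751, 0.2700] → [0.1277, -0.1576, -0.0657, -0.7771, -0.6293, 0.0000]
J3: z=[0.3960, -0.4891, -0.7771] o=[0.2212, -0.2731, -0.0447] → [0.2249, -0.7883, 0.6108, 0.3960, -0.4891, -0.7771]
J4: z=[-0.7967, 0.2378, -0.5557] o=[0.7193, 0.1921, -0.5597] → [0.0905, 0.2442, -0.0253, -0.7967, 0.2378, -0.5557]
J5: z=[0.5561, -0.0717, -0.8280] o=[0.6317, -0.1663, -0.5875] → [0.1625, -0.8169, 0.1799, 0.5561, -0.0717, -0.8280]
J6: z=[0.4225, 0.8824, 0.2073] o=[1.1040, -0.4732, -0.2437] → [0.1582, -0.1158, 0.1708, 0.4225, 0.8824, 0.2073]
q̇ = J⁺·V = [-0.6560, -0.7410, 0.6410, -0.8220, 0.3440, -0.5200]

-0.6560 -0.7410 0.6410 -0.8220 0.3440 -0.5200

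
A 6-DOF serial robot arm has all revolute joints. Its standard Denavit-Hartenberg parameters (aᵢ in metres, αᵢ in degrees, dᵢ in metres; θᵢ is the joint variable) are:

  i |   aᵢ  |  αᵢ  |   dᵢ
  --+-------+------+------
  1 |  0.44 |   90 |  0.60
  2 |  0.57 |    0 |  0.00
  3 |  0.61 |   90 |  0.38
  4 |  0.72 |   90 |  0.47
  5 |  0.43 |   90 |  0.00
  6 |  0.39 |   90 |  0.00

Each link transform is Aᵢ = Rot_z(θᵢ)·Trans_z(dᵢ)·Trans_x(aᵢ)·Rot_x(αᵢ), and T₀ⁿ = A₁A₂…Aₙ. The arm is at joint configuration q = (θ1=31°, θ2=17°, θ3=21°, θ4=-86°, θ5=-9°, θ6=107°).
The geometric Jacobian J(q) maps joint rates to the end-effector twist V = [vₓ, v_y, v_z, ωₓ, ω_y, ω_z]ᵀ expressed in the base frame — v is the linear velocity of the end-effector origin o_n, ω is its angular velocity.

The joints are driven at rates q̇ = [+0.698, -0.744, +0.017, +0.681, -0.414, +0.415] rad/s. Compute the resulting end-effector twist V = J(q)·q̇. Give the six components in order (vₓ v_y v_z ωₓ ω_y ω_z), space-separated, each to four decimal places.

o_n = [0.9277, 1.3456, 0.6261]
J₁: ẑ×o_n = [-1.3456, 0.9277, 0.0000], ω = ẑ
J2: z=[0.5150, -0.8572, 0.0000] o=[0.3772, 0.2266, 0.6000] → [-0.0223, -0.0134, 1.0483, 0.5150, -0.8572, 0.0000]
J3: z=[0.5150, -0.8572, 0.0000] o=[0.8444, 0.5074, 0.7667] → [0.1205, 0.0724, 0.5032, 0.5150, -0.8572, 0.0000]
J4: z=[0.5277, 0.3171, -0.7880] o=[1.4521, 0.4292, 1.1422] → [0.5585, 0.6856, 0.6499, 0.5277, 0.3171, -0.7880]
J5: z=[-0.7097, -0.3451, -0.6142] o=[1.3642, 1.2143, 0.8028] → [0.1416, 0.1426, -0.2438, -0.7097, -0.3451, -0.6142]
J6: z=[-0.4482, -0.4514, 0.7716] o=[1.1305, 1.5681, 0.8740] → [0.2836, -0.2676, 0.0082, -0.4482, -0.4514, 0.7716]
V = J·q̇ = [-0.4812, 0.9556, -0.2244, 0.0928, 0.7946, 0.7358]

-0.4812 0.9556 -0.2244 0.0928 0.7946 0.7358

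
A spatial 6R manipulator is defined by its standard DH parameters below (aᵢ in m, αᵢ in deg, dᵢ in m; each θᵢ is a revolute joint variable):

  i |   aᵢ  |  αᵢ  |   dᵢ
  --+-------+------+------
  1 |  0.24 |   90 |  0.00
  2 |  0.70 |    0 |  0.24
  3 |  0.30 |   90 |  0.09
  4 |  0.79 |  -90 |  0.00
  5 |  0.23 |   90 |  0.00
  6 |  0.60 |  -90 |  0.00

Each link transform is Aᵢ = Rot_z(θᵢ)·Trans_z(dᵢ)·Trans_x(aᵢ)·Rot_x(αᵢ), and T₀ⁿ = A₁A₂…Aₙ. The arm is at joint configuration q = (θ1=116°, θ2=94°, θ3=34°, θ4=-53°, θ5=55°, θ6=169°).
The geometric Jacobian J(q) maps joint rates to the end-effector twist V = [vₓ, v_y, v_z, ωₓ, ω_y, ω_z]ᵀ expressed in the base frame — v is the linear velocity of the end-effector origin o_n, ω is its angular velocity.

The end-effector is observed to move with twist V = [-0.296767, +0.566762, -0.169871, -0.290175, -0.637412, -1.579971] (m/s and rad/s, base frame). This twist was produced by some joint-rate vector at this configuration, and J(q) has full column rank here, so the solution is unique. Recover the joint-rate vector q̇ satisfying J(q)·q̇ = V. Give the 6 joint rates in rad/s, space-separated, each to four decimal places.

o_n = [-0.0456, -0.0607, 1.4648]
J₁: ẑ×o_n = [0.0607, -0.0456, 0.0000], ω = ẑ
J2: z=[0.8988, 0.4384, 0.0000] o=[-0.1052, 0.2157, 0.0000] → [0.6421, -1.3165, -0.2745, 0.8988, 0.4384, 0.0000]
J3: z=[0.8988, 0.4384, 0.0000] o=[0.1319, 0.2770, 0.6983] → [0.3360, -0.6889, -0.2257, 0.8988, 0.4384, 0.0000]
J4: z=[-0.3454, 0.7083, 0.6157] o=[0.2938, 0.1505, 0.9347] → [0.5054, -0.0258, 0.3133, -0.3454, 0.7083, 0.6157]
J5: z=[0.7565, -0.1781, 0.6293] o=[-0.1450, -0.3892, 1.3093] → [-0.2344, -0.0550, 0.2662, 0.7565, -0.1781, 0.6293]
J6: z=[-0.6531, -0.1533, 0.7416] o=[-0.1532, -0.6127, 1.2559] → [-0.4415, 0.2162, -0.3441, -0.6531, -0.1533, 0.7416]
q̇ = J⁺·V = [0.0800, -0.5160, 0.0480, -0.9780, -0.8690, -0.6890]

0.0800 -0.5160 0.0480 -0.9780 -0.8690 -0.6890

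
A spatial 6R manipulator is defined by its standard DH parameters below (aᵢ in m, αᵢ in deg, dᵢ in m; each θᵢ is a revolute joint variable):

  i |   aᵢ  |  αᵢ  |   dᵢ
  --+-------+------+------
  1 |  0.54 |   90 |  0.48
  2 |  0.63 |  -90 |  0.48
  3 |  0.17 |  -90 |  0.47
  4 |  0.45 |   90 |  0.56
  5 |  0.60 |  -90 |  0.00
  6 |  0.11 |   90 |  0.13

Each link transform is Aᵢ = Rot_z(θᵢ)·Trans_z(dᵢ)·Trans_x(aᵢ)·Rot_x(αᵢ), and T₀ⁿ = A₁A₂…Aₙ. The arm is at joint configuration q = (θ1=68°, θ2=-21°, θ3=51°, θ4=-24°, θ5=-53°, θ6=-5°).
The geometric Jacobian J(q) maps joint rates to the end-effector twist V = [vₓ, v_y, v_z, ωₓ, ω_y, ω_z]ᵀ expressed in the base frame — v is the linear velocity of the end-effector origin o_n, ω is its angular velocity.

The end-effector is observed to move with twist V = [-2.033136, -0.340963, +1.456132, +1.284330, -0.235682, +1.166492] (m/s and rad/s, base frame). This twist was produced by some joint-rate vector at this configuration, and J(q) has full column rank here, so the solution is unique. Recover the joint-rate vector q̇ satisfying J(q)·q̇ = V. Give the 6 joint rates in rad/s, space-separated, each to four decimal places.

o_n = [0.3927, 2.0144, 0.8540]
J₁: ẑ×o_n = [-2.0144, 0.3927, 0.0000], ω = ẑ
J2: z=[0.9272, -0.3746, 0.0000] o=[0.2023, 0.5007, 0.4800] → [-0.1401, -0.3468, 1.4748, 0.9272, -0.3746, 0.0000]
J3: z=[0.1342, 0.3323, 0.9336] o=[0.8677, 0.8662, 0.2542] → [-0.8726, -0.5239, 0.3120, 0.1342, 0.3323, 0.9336]
J4: z=[-0.8553, -0.4370, 0.2785] o=[0.8457, 1.1645, 0.6547] → [-0.3238, 0.0443, -0.9249, -0.8553, -0.4370, 0.2785]
J5: z=[0.3262, -0.0364, 0.9446] o=[0.1856, 1.3242, 0.8888] → [-0.6507, 0.2070, 0.2327, 0.3262, -0.0364, 0.9446]
J6: z=[-0.8363, 0.4548, 0.3063] o=[0.4500, 1.8581, 0.8181] → [-0.0315, 0.0125, -0.1046, -0.8363, 0.4548, 0.3063]
q̇ = J⁺·V = [0.6780, 0.7420, 0.6660, -0.1000, 0.0460, -0.4860]

0.6780 0.7420 0.6660 -0.1000 0.0460 -0.4860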